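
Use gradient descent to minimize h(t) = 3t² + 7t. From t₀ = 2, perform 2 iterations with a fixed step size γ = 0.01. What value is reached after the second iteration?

h′(t) = 6t + 7
t₁ = 2 − 0.01·19 = 1.81
t₂ = 1.81 − 0.01·17.86 = 1.6314

1.6314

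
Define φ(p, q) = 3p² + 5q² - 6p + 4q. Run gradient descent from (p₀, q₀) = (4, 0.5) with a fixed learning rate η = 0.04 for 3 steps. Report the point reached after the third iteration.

∇φ = (6p - 6, 10q + 4)
(p₁, q₁) = (4, 0.5) − 0.04·(18, 9) = (3.28, 0.14)
(p₂, q₂) = (3.28, 0.14) − 0.04·(13.68, 5.4) = (2.7328, -0.076)
(p₃, q₃) = (2.7328, -0.076) − 0.04·(10.3968, 3.24) = (2.316928, -0.2056)

(2.316928, -0.2056)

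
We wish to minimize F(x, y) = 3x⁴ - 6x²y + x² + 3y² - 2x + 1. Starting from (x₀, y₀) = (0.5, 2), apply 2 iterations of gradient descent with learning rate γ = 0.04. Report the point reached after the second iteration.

∇F = (12x³ - 12xy + 2x - 2, -6x² + 6y)
Step 1: at (0.5, 2), ∇F = (-11.5, 10.5) → (0.5, 2) − 0.04·(-11.5, 10.5) = (0.96, 1.58)
Step 2: at (0.96, 1.58), ∇F = (-7.664768, 3.9504) → (0.96, 1.58) − 0.04·(-7.664768, 3.9504) = (1.26659072, 1.421984)

(1.26659072, 1.421984)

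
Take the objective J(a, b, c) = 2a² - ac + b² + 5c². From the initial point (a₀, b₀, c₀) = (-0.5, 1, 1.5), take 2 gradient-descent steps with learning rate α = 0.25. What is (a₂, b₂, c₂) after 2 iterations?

∇J = (4a - c, 2b, -a + 10c)
(a₁, b₁, c₁) = (-0.5, 1, 1.5) − 0.25·(-3.5, 2, 15.5) = (0.375, 0.5, -2.375)
(a₂, b₂, c₂) = (0.375, 0.5, -2.375) − 0.25·(3.875, 1, -24.125) = (-0.59375, 0.25, 3.65625)

(-0.59375, 0.25, 3.65625)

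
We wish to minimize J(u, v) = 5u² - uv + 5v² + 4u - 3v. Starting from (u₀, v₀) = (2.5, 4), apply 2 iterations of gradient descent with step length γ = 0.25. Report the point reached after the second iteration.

(3.46875, 6.75)

∇J = (10u - v + 4, -u + 10v - 3)
Step 1: at (2.5, 4), ∇J = (25, 34.5) → (2.5, 4) − 0.25·(25, 34.5) = (-3.75, -4.625)
Step 2: at (-3.75, -4.625), ∇J = (-28.875, -45.5) → (-3.75, -4.625) − 0.25·(-28.875, -45.5) = (3.46875, 6.75)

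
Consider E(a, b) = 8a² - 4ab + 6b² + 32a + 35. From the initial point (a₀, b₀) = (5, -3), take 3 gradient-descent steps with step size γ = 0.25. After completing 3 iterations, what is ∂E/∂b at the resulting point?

∇E = (16a - 4b + 32, -4a + 12b)
(a₁, b₁) = (5, -3) − 0.25·(124, -56) = (-26, 11)
(a₂, b₂) = (-26, 11) − 0.25·(-428, 236) = (81, -48)
(a₃, b₃) = (81, -48) − 0.25·(1520, -900) = (-299, 177)
∂E/∂b at (-299, 177) = 3320

3320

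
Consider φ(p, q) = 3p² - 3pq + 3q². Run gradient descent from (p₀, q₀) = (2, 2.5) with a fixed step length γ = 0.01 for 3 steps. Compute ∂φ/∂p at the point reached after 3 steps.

4.465008

∇φ = (6p - 3q, -3p + 6q)
Step 1: at (2, 2.5), ∇φ = (4.5, 9) → (2, 2.5) − 0.01·(4.5, 9) = (1.955, 2.41)
Step 2: at (1.955, 2.41), ∇φ = (4.5, 8.595) → (1.955, 2.41) − 0.01·(4.5, 8.595) = (1.91, 2.32405)
Step 3: at (1.91, 2.32405), ∇φ = (4.48785, 8.2143) → (1.91, 2.32405) − 0.01·(4.48785, 8.2143) = (1.8651215, 2.241907)
∂φ/∂p at (1.8651215, 2.241907) = 4.465008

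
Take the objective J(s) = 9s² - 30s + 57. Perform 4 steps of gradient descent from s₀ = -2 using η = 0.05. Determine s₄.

J′(s) = 18s - 30
Step 1: J′(-2) = -66; s₁ = -2 − 0.05·(-66) = 1.3
Step 2: J′(1.3) = -6.6; s₂ = 1.3 − 0.05·(-6.6) = 1.63
Step 3: J′(1.63) = -0.66; s₃ = 1.63 − 0.05·(-0.66) = 1.663
Step 4: J′(1.663) = -0.066; s₄ = 1.663 − 0.05·(-0.066) = 1.6663

1.6663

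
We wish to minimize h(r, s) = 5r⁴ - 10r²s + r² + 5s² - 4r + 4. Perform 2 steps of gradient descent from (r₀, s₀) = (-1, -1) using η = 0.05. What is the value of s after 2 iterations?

∇h = (20r³ - 20rs + 2r - 4, -10r² + 10s)
(r₁, s₁) = (-1, -1) − 0.05·(-46, -20) = (1.3, 0)
(r₂, s₂) = (1.3, 0) − 0.05·(42.54, -16.9) = (-0.827, 0.845)
s = 0.845

0.845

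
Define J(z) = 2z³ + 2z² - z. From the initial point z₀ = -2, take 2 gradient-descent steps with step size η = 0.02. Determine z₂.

J′(z) = 6z² + 4z - 1
z₁ = -2 − 0.02·15 = -2.3
z₂ = -2.3 − 0.02·21.54 = -2.7308

-2.7308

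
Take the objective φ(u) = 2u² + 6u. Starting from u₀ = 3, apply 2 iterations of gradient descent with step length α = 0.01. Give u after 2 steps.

2.6472

φ′(u) = 4u + 6
u₁ = 3 − 0.01·18 = 2.82
u₂ = 2.82 − 0.01·17.28 = 2.6472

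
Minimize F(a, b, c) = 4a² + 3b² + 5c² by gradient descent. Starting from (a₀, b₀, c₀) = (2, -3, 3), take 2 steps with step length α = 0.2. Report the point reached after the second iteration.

∇F = (8a, 6b, 10c)
Step 1: at (2, -3, 3), ∇F = (16, -18, 30) → (2, -3, 3) − 0.2·(16, -18, 30) = (-1.2, 0.6, -3)
Step 2: at (-1.2, 0.6, -3), ∇F = (-9.6, 3.6, -30) → (-1.2, 0.6, -3) − 0.2·(-9.6, 3.6, -30) = (0.72, -0.12, 3)

(0.72, -0.12, 3)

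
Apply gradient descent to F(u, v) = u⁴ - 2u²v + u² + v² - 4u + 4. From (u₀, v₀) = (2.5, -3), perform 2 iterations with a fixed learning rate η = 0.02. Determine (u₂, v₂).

(0.53224424, -2.508924)

∇F = (4u³ - 4uv + 2u - 4, -2u² + 2v)
Step 1: at (2.5, -3), ∇F = (93.5, -18.5) → (2.5, -3) − 0.02·(93.5, -18.5) = (0.63, -2.63)
Step 2: at (0.63, -2.63), ∇F = (4.887788, -6.0538) → (0.63, -2.63) − 0.02·(4.887788, -6.0538) = (0.53224424, -2.508924)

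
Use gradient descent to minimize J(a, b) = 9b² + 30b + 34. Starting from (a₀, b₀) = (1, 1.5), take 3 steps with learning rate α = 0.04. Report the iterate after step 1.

(1, -0.78)

∇J = (0, 18b + 30)
Step 1: at (1, 1.5), ∇J = (0, 57) → (1, 1.5) − 0.04·(0, 57) = (1, -0.78)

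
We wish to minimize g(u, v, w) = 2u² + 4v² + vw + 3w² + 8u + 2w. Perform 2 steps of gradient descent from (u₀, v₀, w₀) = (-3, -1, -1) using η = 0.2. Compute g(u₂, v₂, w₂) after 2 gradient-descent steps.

-6.9856

∇g = (4u + 8, 8v + w, v + 6w + 2)
(u₁, v₁, w₁) = (-3, -1, -1) − 0.2·(-4, -9, -5) = (-2.2, 0.8, 0)
(u₂, v₂, w₂) = (-2.2, 0.8, 0) − 0.2·(-0.8, 6.4, 2.8) = (-2.04, -0.48, -0.56)
g(-2.04, -0.48, -0.56) = -6.9856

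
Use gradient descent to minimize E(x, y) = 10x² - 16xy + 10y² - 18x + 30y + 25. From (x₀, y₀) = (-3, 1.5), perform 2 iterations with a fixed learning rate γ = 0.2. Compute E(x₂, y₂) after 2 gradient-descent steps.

∇E = (20x - 16y - 18, -16x + 20y + 30)
Step 1: at (-3, 1.5), ∇E = (-102, 108) → (-3, 1.5) − 0.2·(-102, 108) = (17.4, -20.1)
Step 2: at (17.4, -20.1), ∇E = (651.6, -650.4) → (17.4, -20.1) − 0.2·(651.6, -650.4) = (-112.92, 109.98)
E(-112.92, 109.98) = 452525.2936

452525.2936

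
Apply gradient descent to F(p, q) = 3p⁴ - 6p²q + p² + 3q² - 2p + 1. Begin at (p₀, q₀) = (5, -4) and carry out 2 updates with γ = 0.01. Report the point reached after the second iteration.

(224.42597504, 7.220624)

∇F = (12p³ - 12pq + 2p - 2, -6p² + 6q)
(p₁, q₁) = (5, -4) − 0.01·(1748, -174) = (-12.48, -2.26)
(p₂, q₂) = (-12.48, -2.26) − 0.01·(-23690.597504, -948.0624) = (224.42597504, 7.220624)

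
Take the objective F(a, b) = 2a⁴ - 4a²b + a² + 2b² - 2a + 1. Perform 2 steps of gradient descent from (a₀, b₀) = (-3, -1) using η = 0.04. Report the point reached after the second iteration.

∇F = (8a³ - 8ab + 2a - 2, -4a² + 4b)
Step 1: at (-3, -1), ∇F = (-248, -40) → (-3, -1) − 0.04·(-248, -40) = (6.92, 0.6)
Step 2: at (6.92, 0.6), ∇F = (2629.615104, -189.1456) → (6.92, 0.6) − 0.04·(2629.615104, -189.1456) = (-98.26460416, 8.165824)

(-98.26460416, 8.165824)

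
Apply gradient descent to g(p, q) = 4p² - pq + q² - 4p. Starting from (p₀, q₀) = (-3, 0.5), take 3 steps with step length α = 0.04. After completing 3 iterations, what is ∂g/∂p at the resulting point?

∇g = (8p - q - 4, -p + 2q)
(p₁, q₁) = (-3, 0.5) − 0.04·(-28.5, 4) = (-1.86, 0.34)
(p₂, q₂) = (-1.86, 0.34) − 0.04·(-19.22, 2.54) = (-1.0912, 0.2384)
(p₃, q₃) = (-1.0912, 0.2384) − 0.04·(-12.968, 1.568) = (-0.57248, 0.17568)
∂g/∂p at (-0.57248, 0.17568) = -8.75552

-8.75552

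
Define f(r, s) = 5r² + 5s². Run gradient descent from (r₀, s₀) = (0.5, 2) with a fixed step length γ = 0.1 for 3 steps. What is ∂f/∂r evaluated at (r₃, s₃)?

0

∇f = (10r, 10s)
Step 1: at (0.5, 2), ∇f = (5, 20) → (0.5, 2) − 0.1·(5, 20) = (0, 0)
Step 2: at (0, 0), ∇f = (0, 0) → (0, 0) − 0.1·(0, 0) = (0, 0)
Step 3: at (0, 0), ∇f = (0, 0) → (0, 0) − 0.1·(0, 0) = (0, 0)
∂f/∂r at (0, 0) = 0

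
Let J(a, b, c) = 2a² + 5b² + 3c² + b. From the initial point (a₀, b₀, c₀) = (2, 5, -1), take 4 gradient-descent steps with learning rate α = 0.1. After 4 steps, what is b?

-0.1

∇J = (4a, 10b + 1, 6c)
Step 1: at (2, 5, -1), ∇J = (8, 51, -6) → (2, 5, -1) − 0.1·(8, 51, -6) = (1.2, -0.1, -0.4)
Step 2: at (1.2, -0.1, -0.4), ∇J = (4.8, 0, -2.4) → (1.2, -0.1, -0.4) − 0.1·(4.8, 0, -2.4) = (0.72, -0.1, -0.16)
Step 3: at (0.72, -0.1, -0.16), ∇J = (2.88, 0, -0.96) → (0.72, -0.1, -0.16) − 0.1·(2.88, 0, -0.96) = (0.432, -0.1, -0.064)
Step 4: at (0.432, -0.1, -0.064), ∇J = (1.728, 0, -0.384) → (0.432, -0.1, -0.064) − 0.1·(1.728, 0, -0.384) = (0.2592, -0.1, -0.0256)
b = -0.1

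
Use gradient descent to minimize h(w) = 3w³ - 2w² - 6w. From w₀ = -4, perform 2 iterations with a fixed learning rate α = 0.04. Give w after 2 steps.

-48.706816

h′(w) = 9w² - 4w - 6
Step 1: h′(-4) = 154; w₁ = -4 − 0.04·154 = -10.16
Step 2: h′(-10.16) = 963.6704; w₂ = -10.16 − 0.04·963.6704 = -48.706816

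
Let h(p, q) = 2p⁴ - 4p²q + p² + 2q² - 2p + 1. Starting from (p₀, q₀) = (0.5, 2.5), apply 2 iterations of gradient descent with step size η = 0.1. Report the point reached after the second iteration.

∇h = (8p³ - 8pq + 2p - 2, -4p² + 4q)
(p₁, q₁) = (0.5, 2.5) − 0.1·(-10, 9) = (1.5, 1.6)
(p₂, q₂) = (1.5, 1.6) − 0.1·(8.8, -2.6) = (0.62, 1.86)

(0.62, 1.86)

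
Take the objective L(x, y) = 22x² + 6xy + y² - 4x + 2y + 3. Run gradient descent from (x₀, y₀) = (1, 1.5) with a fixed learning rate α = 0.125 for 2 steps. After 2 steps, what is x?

∇L = (44x + 6y - 4, 6x + 2y + 2)
(x₁, y₁) = (1, 1.5) − 0.125·(49, 11) = (-5.125, 0.125)
(x₂, y₂) = (-5.125, 0.125) − 0.125·(-228.75, -28.5) = (23.46875, 3.6875)
x = 23.46875

23.46875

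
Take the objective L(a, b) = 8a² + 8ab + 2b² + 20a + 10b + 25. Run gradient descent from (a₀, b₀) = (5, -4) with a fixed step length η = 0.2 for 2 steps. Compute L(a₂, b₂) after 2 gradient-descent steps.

11717

∇L = (16a + 8b + 20, 8a + 4b + 10)
(a₁, b₁) = (5, -4) − 0.2·(68, 34) = (-8.6, -10.8)
(a₂, b₂) = (-8.6, -10.8) − 0.2·(-204, -102) = (32.2, 9.6)
L(32.2, 9.6) = 11717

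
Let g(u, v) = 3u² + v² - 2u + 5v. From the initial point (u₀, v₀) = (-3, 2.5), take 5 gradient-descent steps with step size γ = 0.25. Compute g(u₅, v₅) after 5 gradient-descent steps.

-6.5263671875

∇g = (6u - 2, 2v + 5)
Step 1: at (-3, 2.5), ∇g = (-20, 10) → (-3, 2.5) − 0.25·(-20, 10) = (2, 0)
Step 2: at (2, 0), ∇g = (10, 5) → (2, 0) − 0.25·(10, 5) = (-0.5, -1.25)
Step 3: at (-0.5, -1.25), ∇g = (-5, 2.5) → (-0.5, -1.25) − 0.25·(-5, 2.5) = (0.75, -1.875)
Step 4: at (0.75, -1.875), ∇g = (2.5, 1.25) → (0.75, -1.875) − 0.25·(2.5, 1.25) = (0.125, -2.1875)
Step 5: at (0.125, -2.1875), ∇g = (-1.25, 0.625) → (0.125, -2.1875) − 0.25·(-1.25, 0.625) = (0.4375, -2.34375)
g(0.4375, -2.34375) = -6.5263671875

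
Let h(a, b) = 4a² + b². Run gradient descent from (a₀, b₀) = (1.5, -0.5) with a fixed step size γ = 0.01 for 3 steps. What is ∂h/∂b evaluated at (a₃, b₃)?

-0.941192

∇h = (8a, 2b)
Step 1: at (1.5, -0.5), ∇h = (12, -1) → (1.5, -0.5) − 0.01·(12, -1) = (1.38, -0.49)
Step 2: at (1.38, -0.49), ∇h = (11.04, -0.98) → (1.38, -0.49) − 0.01·(11.04, -0.98) = (1.2696, -0.4802)
Step 3: at (1.2696, -0.4802), ∇h = (10.1568, -0.9604) → (1.2696, -0.4802) − 0.01·(10.1568, -0.9604) = (1.168032, -0.470596)
∂h/∂b at (1.168032, -0.470596) = -0.941192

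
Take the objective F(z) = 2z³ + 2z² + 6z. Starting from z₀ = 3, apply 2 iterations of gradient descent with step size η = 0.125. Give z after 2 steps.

F′(z) = 6z² + 4z + 6
Step 1: F′(3) = 72; z₁ = 3 − 0.125·72 = -6
Step 2: F′(-6) = 198; z₂ = -6 − 0.125·198 = -30.75

-30.75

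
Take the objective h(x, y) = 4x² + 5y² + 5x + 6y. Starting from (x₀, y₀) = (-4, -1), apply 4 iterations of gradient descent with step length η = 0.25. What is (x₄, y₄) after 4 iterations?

∇h = (8x + 5, 10y + 6)
Step 1: at (-4, -1), ∇h = (-27, -4) → (-4, -1) − 0.25·(-27, -4) = (2.75, 0)
Step 2: at (2.75, 0), ∇h = (27, 6) → (2.75, 0) − 0.25·(27, 6) = (-4, -1.5)
Step 3: at (-4, -1.5), ∇h = (-27, -9) → (-4, -1.5) − 0.25·(-27, -9) = (2.75, 0.75)
Step 4: at (2.75, 0.75), ∇h = (27, 13.5) → (2.75, 0.75) − 0.25·(27, 13.5) = (-4, -2.625)

(-4, -2.625)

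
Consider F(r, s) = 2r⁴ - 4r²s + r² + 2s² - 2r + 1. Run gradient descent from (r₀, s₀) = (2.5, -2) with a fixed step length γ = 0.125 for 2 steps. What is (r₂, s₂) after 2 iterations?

(6278.6875, 172.1875)

∇F = (8r³ - 8rs + 2r - 2, -4r² + 4s)
Step 1: at (2.5, -2), ∇F = (168, -33) → (2.5, -2) − 0.125·(168, -33) = (-18.5, 2.125)
Step 2: at (-18.5, 2.125), ∇F = (-50377.5, -1360.5) → (-18.5, 2.125) − 0.125·(-50377.5, -1360.5) = (6278.6875, 172.1875)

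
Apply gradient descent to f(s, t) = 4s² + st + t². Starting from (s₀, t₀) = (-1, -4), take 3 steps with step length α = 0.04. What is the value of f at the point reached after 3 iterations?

9.349177344

∇f = (8s + t, s + 2t)
Step 1: at (-1, -4), ∇f = (-12, -9) → (-1, -4) − 0.04·(-12, -9) = (-0.52, -3.64)
Step 2: at (-0.52, -3.64), ∇f = (-7.8, -7.8) → (-0.52, -3.64) − 0.04·(-7.8, -7.8) = (-0.208, -3.328)
Step 3: at (-0.208, -3.328), ∇f = (-4.992, -6.864) → (-0.208, -3.328) − 0.04·(-4.992, -6.864) = (-0.00832, -3.05344)
f(-0.00832, -3.05344) = 9.349177344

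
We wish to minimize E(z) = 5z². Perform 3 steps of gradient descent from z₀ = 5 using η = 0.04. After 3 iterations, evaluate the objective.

E′(z) = 10z
z₁ = 5 − 0.04·50 = 3
z₂ = 3 − 0.04·30 = 1.8
z₃ = 1.8 − 0.04·18 = 1.08
E(1.08) = 5.832

5.832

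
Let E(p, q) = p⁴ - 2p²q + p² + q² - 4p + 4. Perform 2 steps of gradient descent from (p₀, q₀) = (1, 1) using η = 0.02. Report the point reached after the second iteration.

(1.07161088, 1.003264)

∇E = (4p³ - 4pq + 2p - 4, -2p² + 2q)
Step 1: at (1, 1), ∇E = (-2, 0) → (1, 1) − 0.02·(-2, 0) = (1.04, 1)
Step 2: at (1.04, 1), ∇E = (-1.580544, -0.1632) → (1.04, 1) − 0.02·(-1.580544, -0.1632) = (1.07161088, 1.003264)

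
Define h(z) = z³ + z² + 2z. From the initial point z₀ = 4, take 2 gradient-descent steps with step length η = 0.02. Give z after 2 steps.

h′(z) = 3z² + 2z + 2
Step 1: h′(4) = 58; z₁ = 4 − 0.02·58 = 2.84
Step 2: h′(2.84) = 31.8768; z₂ = 2.84 − 0.02·31.8768 = 2.202464

2.202464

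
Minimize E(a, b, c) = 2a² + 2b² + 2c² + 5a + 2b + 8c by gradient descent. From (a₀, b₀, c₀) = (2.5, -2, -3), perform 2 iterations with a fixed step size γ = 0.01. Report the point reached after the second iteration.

(2.206, -1.8824, -2.9216)

∇E = (4a + 5, 4b + 2, 4c + 8)
(a₁, b₁, c₁) = (2.5, -2, -3) − 0.01·(15, -6, -4) = (2.35, -1.94, -2.96)
(a₂, b₂, c₂) = (2.35, -1.94, -2.96) − 0.01·(14.4, -5.76, -3.84) = (2.206, -1.8824, -2.9216)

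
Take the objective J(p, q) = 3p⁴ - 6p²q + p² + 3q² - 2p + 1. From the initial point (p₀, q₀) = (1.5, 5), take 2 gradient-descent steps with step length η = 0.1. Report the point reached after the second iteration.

∇J = (12p³ - 12pq + 2p - 2, -6p² + 6q)
Step 1: at (1.5, 5), ∇J = (-48.5, 16.5) → (1.5, 5) − 0.1·(-48.5, 16.5) = (6.35, 3.35)
Step 2: at (6.35, 3.35), ∇J = (2828.0045, -221.835) → (6.35, 3.35) − 0.1·(2828.0045, -221.835) = (-276.45045, 25.5335)

(-276.45045, 25.5335)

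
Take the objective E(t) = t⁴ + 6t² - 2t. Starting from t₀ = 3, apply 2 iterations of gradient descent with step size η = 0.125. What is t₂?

1612.1484375

E′(t) = 4t³ + 12t - 2
Step 1: E′(3) = 142; t₁ = 3 − 0.125·142 = -14.75
Step 2: E′(-14.75) = -13015.1875; t₂ = -14.75 − 0.125·(-13015.1875) = 1612.1484375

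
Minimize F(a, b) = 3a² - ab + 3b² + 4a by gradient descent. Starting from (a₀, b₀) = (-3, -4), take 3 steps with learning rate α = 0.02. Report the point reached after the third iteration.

∇F = (6a - b + 4, -a + 6b)
(a₁, b₁) = (-3, -4) − 0.02·(-10, -21) = (-2.8, -3.58)
(a₂, b₂) = (-2.8, -3.58) − 0.02·(-9.22, -18.68) = (-2.6156, -3.2064)
(a₃, b₃) = (-2.6156, -3.2064) − 0.02·(-8.4872, -16.6228) = (-2.445856, -2.873944)

(-2.445856, -2.873944)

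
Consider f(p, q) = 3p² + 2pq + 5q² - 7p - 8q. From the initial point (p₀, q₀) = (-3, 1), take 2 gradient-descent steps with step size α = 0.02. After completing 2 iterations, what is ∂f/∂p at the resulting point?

∇f = (6p + 2q - 7, 2p + 10q - 8)
(p₁, q₁) = (-3, 1) − 0.02·(-23, -4) = (-2.54, 1.08)
(p₂, q₂) = (-2.54, 1.08) − 0.02·(-20.08, -2.28) = (-2.1384, 1.1256)
∂f/∂p at (-2.1384, 1.1256) = -17.5792

-17.5792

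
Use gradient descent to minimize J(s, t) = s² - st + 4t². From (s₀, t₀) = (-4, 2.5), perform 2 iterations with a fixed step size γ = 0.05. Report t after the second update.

0.60625

∇J = (2s - t, -s + 8t)
(s₁, t₁) = (-4, 2.5) − 0.05·(-10.5, 24) = (-3.475, 1.3)
(s₂, t₂) = (-3.475, 1.3) − 0.05·(-8.25, 13.875) = (-3.0625, 0.60625)
t = 0.60625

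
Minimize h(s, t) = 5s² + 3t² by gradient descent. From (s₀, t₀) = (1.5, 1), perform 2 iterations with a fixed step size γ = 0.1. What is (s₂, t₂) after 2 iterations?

∇h = (10s, 6t)
Step 1: at (1.5, 1), ∇h = (15, 6) → (1.5, 1) − 0.1·(15, 6) = (0, 0.4)
Step 2: at (0, 0.4), ∇h = (0, 2.4) → (0, 0.4) − 0.1·(0, 2.4) = (0, 0.16)

(0, 0.16)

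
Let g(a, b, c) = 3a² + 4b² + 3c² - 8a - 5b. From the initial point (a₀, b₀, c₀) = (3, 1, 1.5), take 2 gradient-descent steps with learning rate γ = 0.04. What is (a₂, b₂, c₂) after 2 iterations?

(2.296, 0.7984, 0.8664)

∇g = (6a - 8, 8b - 5, 6c)
(a₁, b₁, c₁) = (3, 1, 1.5) − 0.04·(10, 3, 9) = (2.6, 0.88, 1.14)
(a₂, b₂, c₂) = (2.6, 0.88, 1.14) − 0.04·(7.6, 2.04, 6.84) = (2.296, 0.7984, 0.8664)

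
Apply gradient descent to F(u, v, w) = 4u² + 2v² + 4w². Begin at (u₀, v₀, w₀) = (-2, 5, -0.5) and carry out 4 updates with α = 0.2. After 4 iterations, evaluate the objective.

0.28566272

∇F = (8u, 4v, 8w)
Step 1: at (-2, 5, -0.5), ∇F = (-16, 20, -4) → (-2, 5, -0.5) − 0.2·(-16, 20, -4) = (1.2, 1, 0.3)
Step 2: at (1.2, 1, 0.3), ∇F = (9.6, 4, 2.4) → (1.2, 1, 0.3) − 0.2·(9.6, 4, 2.4) = (-0.72, 0.2, -0.18)
Step 3: at (-0.72, 0.2, -0.18), ∇F = (-5.76, 0.8, -1.44) → (-0.72, 0.2, -0.18) − 0.2·(-5.76, 0.8, -1.44) = (0.432, 0.04, 0.108)
Step 4: at (0.432, 0.04, 0.108), ∇F = (3.456, 0.16, 0.864) → (0.432, 0.04, 0.108) − 0.2·(3.456, 0.16, 0.864) = (-0.2592, 0.008, -0.0648)
F(-0.2592, 0.008, -0.0648) = 0.28566272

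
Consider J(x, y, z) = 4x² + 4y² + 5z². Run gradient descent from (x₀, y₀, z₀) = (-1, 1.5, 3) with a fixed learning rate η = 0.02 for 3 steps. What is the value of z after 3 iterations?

∇J = (8x, 8y, 10z)
Step 1: at (-1, 1.5, 3), ∇J = (-8, 12, 30) → (-1, 1.5, 3) − 0.02·(-8, 12, 30) = (-0.84, 1.26, 2.4)
Step 2: at (-0.84, 1.26, 2.4), ∇J = (-6.72, 10.08, 24) → (-0.84, 1.26, 2.4) − 0.02·(-6.72, 10.08, 24) = (-0.7056, 1.0584, 1.92)
Step 3: at (-0.7056, 1.0584, 1.92), ∇J = (-5.6448, 8.4672, 19.2) → (-0.7056, 1.0584, 1.92) − 0.02·(-5.6448, 8.4672, 19.2) = (-0.592704, 0.889056, 1.536)
z = 1.536

1.536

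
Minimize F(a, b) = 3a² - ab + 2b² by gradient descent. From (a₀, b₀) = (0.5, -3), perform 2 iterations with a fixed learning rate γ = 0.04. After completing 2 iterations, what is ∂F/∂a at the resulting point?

2.6752

∇F = (6a - b, -a + 4b)
Step 1: at (0.5, -3), ∇F = (6, -12.5) → (0.5, -3) − 0.04·(6, -12.5) = (0.26, -2.5)
Step 2: at (0.26, -2.5), ∇F = (4.06, -10.26) → (0.26, -2.5) − 0.04·(4.06, -10.26) = (0.0976, -2.0896)
∂F/∂a at (0.0976, -2.0896) = 2.6752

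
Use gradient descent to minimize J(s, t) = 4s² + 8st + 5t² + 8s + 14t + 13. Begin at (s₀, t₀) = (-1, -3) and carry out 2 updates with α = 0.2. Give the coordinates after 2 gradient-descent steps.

(-6.76, -10.68)

∇J = (8s + 8t + 8, 8s + 10t + 14)
Step 1: at (-1, -3), ∇J = (-24, -24) → (-1, -3) − 0.2·(-24, -24) = (3.8, 1.8)
Step 2: at (3.8, 1.8), ∇J = (52.8, 62.4) → (3.8, 1.8) − 0.2·(52.8, 62.4) = (-6.76, -10.68)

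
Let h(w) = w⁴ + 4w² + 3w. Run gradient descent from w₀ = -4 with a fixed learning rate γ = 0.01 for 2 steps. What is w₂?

h′(w) = 4w³ + 8w + 3
w₁ = -4 − 0.01·(-285) = -1.15
w₂ = -1.15 − 0.01·(-12.2835) = -1.027165

-1.027165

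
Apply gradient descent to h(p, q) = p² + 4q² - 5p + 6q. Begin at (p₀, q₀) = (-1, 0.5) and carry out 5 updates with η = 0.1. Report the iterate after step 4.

(1.0664, -0.748)

∇h = (2p - 5, 8q + 6)
(p₁, q₁) = (-1, 0.5) − 0.1·(-7, 10) = (-0.3, -0.5)
(p₂, q₂) = (-0.3, -0.5) − 0.1·(-5.6, 2) = (0.26, -0.7)
(p₃, q₃) = (0.26, -0.7) − 0.1·(-4.48, 0.4) = (0.708, -0.74)
(p₄, q₄) = (0.708, -0.74) − 0.1·(-3.584, 0.08) = (1.0664, -0.748)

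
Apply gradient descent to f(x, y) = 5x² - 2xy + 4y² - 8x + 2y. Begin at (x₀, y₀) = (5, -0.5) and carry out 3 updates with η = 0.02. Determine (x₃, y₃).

(2.925568, 0.020512)

∇f = (10x - 2y - 8, -2x + 8y + 2)
Step 1: at (5, -0.5), ∇f = (43, -12) → (5, -0.5) − 0.02·(43, -12) = (4.14, -0.26)
Step 2: at (4.14, -0.26), ∇f = (33.92, -8.36) → (4.14, -0.26) − 0.02·(33.92, -8.36) = (3.4616, -0.0928)
Step 3: at (3.4616, -0.0928), ∇f = (26.8016, -5.6656) → (3.4616, -0.0928) − 0.02·(26.8016, -5.6656) = (2.925568, 0.020512)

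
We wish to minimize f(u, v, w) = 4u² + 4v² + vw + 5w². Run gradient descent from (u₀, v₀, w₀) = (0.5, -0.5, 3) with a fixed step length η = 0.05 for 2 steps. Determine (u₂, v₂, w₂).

∇f = (8u, 8v + w, v + 10w)
Step 1: at (0.5, -0.5, 3), ∇f = (4, -1, 29.5) → (0.5, -0.5, 3) − 0.05·(4, -1, 29.5) = (0.3, -0.45, 1.525)
Step 2: at (0.3, -0.45, 1.525), ∇f = (2.4, -2.075, 14.8) → (0.3, -0.45, 1.525) − 0.05·(2.4, -2.075, 14.8) = (0.18, -0.34625, 0.785)

(0.18, -0.34625, 0.785)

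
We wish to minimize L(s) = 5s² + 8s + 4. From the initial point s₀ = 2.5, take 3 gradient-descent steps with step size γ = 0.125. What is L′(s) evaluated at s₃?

L′(s) = 10s + 8
Step 1: L′(2.5) = 33; s₁ = 2.5 − 0.125·33 = -1.625
Step 2: L′(-1.625) = -8.25; s₂ = -1.625 − 0.125·(-8.25) = -0.59375
Step 3: L′(-0.59375) = 2.0625; s₃ = -0.59375 − 0.125·2.0625 = -0.8515625
L′(s) at (-0.8515625) = -0.515625

-0.515625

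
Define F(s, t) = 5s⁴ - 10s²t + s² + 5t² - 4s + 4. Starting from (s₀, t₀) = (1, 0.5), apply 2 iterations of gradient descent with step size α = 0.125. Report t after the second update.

-0.28125

∇F = (20s³ - 20st + 2s - 4, -10s² + 10t)
(s₁, t₁) = (1, 0.5) − 0.125·(8, -5) = (0, 1.125)
(s₂, t₂) = (0, 1.125) − 0.125·(-4, 11.25) = (0.5, -0.28125)
t = -0.28125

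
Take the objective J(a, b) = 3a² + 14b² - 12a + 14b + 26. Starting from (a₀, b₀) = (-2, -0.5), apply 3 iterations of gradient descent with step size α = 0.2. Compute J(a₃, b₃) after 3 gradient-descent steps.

10.503072

∇J = (6a - 12, 28b + 14)
(a₁, b₁) = (-2, -0.5) − 0.2·(-24, 0) = (2.8, -0.5)
(a₂, b₂) = (2.8, -0.5) − 0.2·(4.8, 0) = (1.84, -0.5)
(a₃, b₃) = (1.84, -0.5) − 0.2·(-0.96, 0) = (2.032, -0.5)
J(2.032, -0.5) = 10.503072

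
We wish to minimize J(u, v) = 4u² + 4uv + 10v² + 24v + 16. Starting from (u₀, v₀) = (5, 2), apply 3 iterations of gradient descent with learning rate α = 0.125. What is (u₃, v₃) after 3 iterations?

(-5.125, -20.5)

∇J = (8u + 4v, 4u + 20v + 24)
Step 1: at (5, 2), ∇J = (48, 84) → (5, 2) − 0.125·(48, 84) = (-1, -8.5)
Step 2: at (-1, -8.5), ∇J = (-42, -150) → (-1, -8.5) − 0.125·(-42, -150) = (4.25, 10.25)
Step 3: at (4.25, 10.25), ∇J = (75, 246) → (4.25, 10.25) − 0.125·(75, 246) = (-5.125, -20.5)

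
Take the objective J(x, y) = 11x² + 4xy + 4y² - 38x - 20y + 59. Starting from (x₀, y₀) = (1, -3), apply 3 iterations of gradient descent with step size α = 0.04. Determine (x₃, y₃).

∇J = (22x + 4y - 38, 4x + 8y - 20)
(x₁, y₁) = (1, -3) − 0.04·(-28, -40) = (2.12, -1.4)
(x₂, y₂) = (2.12, -1.4) − 0.04·(3.04, -22.72) = (1.9984, -0.4912)
(x₃, y₃) = (1.9984, -0.4912) − 0.04·(4, -15.936) = (1.8384, 0.14624)

(1.8384, 0.14624)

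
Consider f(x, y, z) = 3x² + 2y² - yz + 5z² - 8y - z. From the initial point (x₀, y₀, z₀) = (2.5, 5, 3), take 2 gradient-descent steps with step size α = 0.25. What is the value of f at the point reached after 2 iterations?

129.89453125

∇f = (6x, 4y - z - 8, -y + 10z - 1)
Step 1: at (2.5, 5, 3), ∇f = (15, 9, 24) → (2.5, 5, 3) − 0.25·(15, 9, 24) = (-1.25, 2.75, -3)
Step 2: at (-1.25, 2.75, -3), ∇f = (-7.5, 6, -33.75) → (-1.25, 2.75, -3) − 0.25·(-7.5, 6, -33.75) = (0.625, 1.25, 5.4375)
f(0.625, 1.25, 5.4375) = 129.89453125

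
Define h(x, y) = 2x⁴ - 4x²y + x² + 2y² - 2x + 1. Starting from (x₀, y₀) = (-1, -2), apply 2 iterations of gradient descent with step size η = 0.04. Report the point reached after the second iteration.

(0.13147904, -1.274496)

∇h = (8x³ - 8xy + 2x - 2, -4x² + 4y)
Step 1: at (-1, -2), ∇h = (-28, -12) → (-1, -2) − 0.04·(-28, -12) = (0.12, -1.52)
Step 2: at (0.12, -1.52), ∇h = (-0.286976, -6.1376) → (0.12, -1.52) − 0.04·(-0.286976, -6.1376) = (0.13147904, -1.274496)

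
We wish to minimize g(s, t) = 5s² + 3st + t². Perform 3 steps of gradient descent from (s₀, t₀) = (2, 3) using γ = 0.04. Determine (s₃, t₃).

(-0.145152, 2.016)

∇g = (10s + 3t, 3s + 2t)
(s₁, t₁) = (2, 3) − 0.04·(29, 12) = (0.84, 2.52)
(s₂, t₂) = (0.84, 2.52) − 0.04·(15.96, 7.56) = (0.2016, 2.2176)
(s₃, t₃) = (0.2016, 2.2176) − 0.04·(8.6688, 5.04) = (-0.145152, 2.016)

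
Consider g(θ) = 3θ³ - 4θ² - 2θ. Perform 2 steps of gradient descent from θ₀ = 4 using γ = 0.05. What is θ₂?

-3.0125

g′(θ) = 9θ² - 8θ - 2
θ₁ = 4 − 0.05·110 = -1.5
θ₂ = -1.5 − 0.05·30.25 = -3.0125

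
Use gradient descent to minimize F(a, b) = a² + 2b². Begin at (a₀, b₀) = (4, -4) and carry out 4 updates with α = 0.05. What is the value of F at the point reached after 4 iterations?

∇F = (2a, 4b)
Step 1: at (4, -4), ∇F = (8, -16) → (4, -4) − 0.05·(8, -16) = (3.6, -3.2)
Step 2: at (3.6, -3.2), ∇F = (7.2, -12.8) → (3.6, -3.2) − 0.05·(7.2, -12.8) = (3.24, -2.56)
Step 3: at (3.24, -2.56), ∇F = (6.48, -10.24) → (3.24, -2.56) − 0.05·(6.48, -10.24) = (2.916, -2.048)
Step 4: at (2.916, -2.048), ∇F = (5.832, -8.192) → (2.916, -2.048) − 0.05·(5.832, -8.192) = (2.6244, -1.6384)
F(2.6244, -1.6384) = 12.25618448

12.25618448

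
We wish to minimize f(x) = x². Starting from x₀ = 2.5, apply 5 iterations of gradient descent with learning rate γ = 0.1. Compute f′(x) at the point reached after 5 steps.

f′(x) = 2x
Step 1: f′(2.5) = 5; x₁ = 2.5 − 0.1·5 = 2
Step 2: f′(2) = 4; x₂ = 2 − 0.1·4 = 1.6
Step 3: f′(1.6) = 3.2; x₃ = 1.6 − 0.1·3.2 = 1.28
Step 4: f′(1.28) = 2.56; x₄ = 1.28 − 0.1·2.56 = 1.024
Step 5: f′(1.024) = 2.048; x₅ = 1.024 − 0.1·2.048 = 0.8192
f′(x) at (0.8192) = 1.6384

1.6384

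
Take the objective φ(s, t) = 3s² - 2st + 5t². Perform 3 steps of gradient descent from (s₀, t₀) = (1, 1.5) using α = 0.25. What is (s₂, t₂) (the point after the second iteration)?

(-1, 2.75)

∇φ = (6s - 2t, -2s + 10t)
Step 1: at (1, 1.5), ∇φ = (3, 13) → (1, 1.5) − 0.25·(3, 13) = (0.25, -1.75)
Step 2: at (0.25, -1.75), ∇φ = (5, -18) → (0.25, -1.75) − 0.25·(5, -18) = (-1, 2.75)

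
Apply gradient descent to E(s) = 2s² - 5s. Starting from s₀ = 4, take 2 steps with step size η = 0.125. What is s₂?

1.9375

E′(s) = 4s - 5
s₁ = 4 − 0.125·11 = 2.625
s₂ = 2.625 − 0.125·5.5 = 1.9375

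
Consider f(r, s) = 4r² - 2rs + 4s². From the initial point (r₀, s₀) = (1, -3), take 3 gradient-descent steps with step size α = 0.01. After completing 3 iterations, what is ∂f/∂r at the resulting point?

∇f = (8r - 2s, -2r + 8s)
Step 1: at (1, -3), ∇f = (14, -26) → (1, -3) − 0.01·(14, -26) = (0.86, -2.74)
Step 2: at (0.86, -2.74), ∇f = (12.36, -23.64) → (0.86, -2.74) − 0.01·(12.36, -23.64) = (0.7364, -2.5036)
Step 3: at (0.7364, -2.5036), ∇f = (10.8984, -21.5016) → (0.7364, -2.5036) − 0.01·(10.8984, -21.5016) = (0.627416, -2.288584)
∂f/∂r at (0.627416, -2.288584) = 9.596496

9.596496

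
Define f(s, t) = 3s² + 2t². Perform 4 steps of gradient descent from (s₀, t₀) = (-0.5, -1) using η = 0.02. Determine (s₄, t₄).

(-0.29984768, -0.71639296)

∇f = (6s, 4t)
Step 1: at (-0.5, -1), ∇f = (-3, -4) → (-0.5, -1) − 0.02·(-3, -4) = (-0.44, -0.92)
Step 2: at (-0.44, -0.92), ∇f = (-2.64, -3.68) → (-0.44, -0.92) − 0.02·(-2.64, -3.68) = (-0.3872, -0.8464)
Step 3: at (-0.3872, -0.8464), ∇f = (-2.3232, -3.3856) → (-0.3872, -0.8464) − 0.02·(-2.3232, -3.3856) = (-0.340736, -0.778688)
Step 4: at (-0.340736, -0.778688), ∇f = (-2.044416, -3.114752) → (-0.340736, -0.778688) − 0.02·(-2.044416, -3.114752) = (-0.29984768, -0.71639296)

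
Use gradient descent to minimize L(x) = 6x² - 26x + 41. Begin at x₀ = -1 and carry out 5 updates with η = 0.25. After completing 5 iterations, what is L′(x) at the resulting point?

1216

L′(x) = 12x - 26
x₁ = -1 − 0.25·(-38) = 8.5
x₂ = 8.5 − 0.25·76 = -10.5
x₃ = -10.5 − 0.25·(-152) = 27.5
x₄ = 27.5 − 0.25·304 = -48.5
x₅ = -48.5 − 0.25·(-608) = 103.5
L′(x) at (103.5) = 1216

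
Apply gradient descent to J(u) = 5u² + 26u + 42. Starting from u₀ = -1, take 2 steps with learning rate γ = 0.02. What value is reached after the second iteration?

J′(u) = 10u + 26
u₁ = -1 − 0.02·16 = -1.32
u₂ = -1.32 − 0.02·12.8 = -1.576

-1.576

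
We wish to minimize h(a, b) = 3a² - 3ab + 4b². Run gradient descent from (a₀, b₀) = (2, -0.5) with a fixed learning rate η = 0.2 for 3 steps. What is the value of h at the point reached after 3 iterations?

∇h = (6a - 3b, -3a + 8b)
(a₁, b₁) = (2, -0.5) − 0.2·(13.5, -10) = (-0.7, 1.5)
(a₂, b₂) = (-0.7, 1.5) − 0.2·(-8.7, 14.1) = (1.04, -1.32)
(a₃, b₃) = (1.04, -1.32) − 0.2·(10.2, -13.68) = (-1, 1.416)
h(-1, 1.416) = 15.268224

15.268224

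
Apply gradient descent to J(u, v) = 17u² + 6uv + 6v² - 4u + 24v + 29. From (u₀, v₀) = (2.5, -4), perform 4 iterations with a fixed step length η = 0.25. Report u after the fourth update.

5585.40625

∇J = (34u + 6v - 4, 6u + 12v + 24)
Step 1: at (2.5, -4), ∇J = (57, -9) → (2.5, -4) − 0.25·(57, -9) = (-11.75, -1.75)
Step 2: at (-11.75, -1.75), ∇J = (-414, -67.5) → (-11.75, -1.75) − 0.25·(-414, -67.5) = (91.75, 15.125)
Step 3: at (91.75, 15.125), ∇J = (3206.25, 756) → (91.75, 15.125) − 0.25·(3206.25, 756) = (-709.8125, -173.875)
Step 4: at (-709.8125, -173.875), ∇J = (-25180.875, -6321.375) → (-709.8125, -173.875) − 0.25·(-25180.875, -6321.375) = (5585.40625, 1406.46875)
u = 5585.40625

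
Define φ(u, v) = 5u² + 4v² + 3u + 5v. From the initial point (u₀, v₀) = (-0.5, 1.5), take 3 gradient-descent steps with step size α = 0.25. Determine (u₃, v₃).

(0.375, -2.75)

∇φ = (10u + 3, 8v + 5)
Step 1: at (-0.5, 1.5), ∇φ = (-2, 17) → (-0.5, 1.5) − 0.25·(-2, 17) = (0, -2.75)
Step 2: at (0, -2.75), ∇φ = (3, -17) → (0, -2.75) − 0.25·(3, -17) = (-0.75, 1.5)
Step 3: at (-0.75, 1.5), ∇φ = (-4.5, 17) → (-0.75, 1.5) − 0.25·(-4.5, 17) = (0.375, -2.75)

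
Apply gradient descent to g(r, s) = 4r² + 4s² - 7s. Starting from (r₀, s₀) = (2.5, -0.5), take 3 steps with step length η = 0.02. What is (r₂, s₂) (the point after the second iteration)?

∇g = (8r, 8s - 7)
Step 1: at (2.5, -0.5), ∇g = (20, -11) → (2.5, -0.5) − 0.02·(20, -11) = (2.1, -0.28)
Step 2: at (2.1, -0.28), ∇g = (16.8, -9.24) → (2.1, -0.28) − 0.02·(16.8, -9.24) = (1.764, -0.0952)

(1.764, -0.0952)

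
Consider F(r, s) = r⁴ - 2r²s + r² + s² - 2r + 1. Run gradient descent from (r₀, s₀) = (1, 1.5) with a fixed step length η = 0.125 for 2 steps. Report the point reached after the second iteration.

∇F = (4r³ - 4rs + 2r - 2, -2r² + 2s)
Step 1: at (1, 1.5), ∇F = (-2, 1) → (1, 1.5) − 0.125·(-2, 1) = (1.25, 1.375)
Step 2: at (1.25, 1.375), ∇F = (1.4375, -0.375) → (1.25, 1.375) − 0.125·(1.4375, -0.375) = (1.0703125, 1.421875)

(1.0703125, 1.421875)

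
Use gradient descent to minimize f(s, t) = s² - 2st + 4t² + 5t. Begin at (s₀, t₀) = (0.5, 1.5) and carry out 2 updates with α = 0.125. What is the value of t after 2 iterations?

-0.4375

∇f = (2s - 2t, -2s + 8t + 5)
Step 1: at (0.5, 1.5), ∇f = (-2, 16) → (0.5, 1.5) − 0.125·(-2, 16) = (0.75, -0.5)
Step 2: at (0.75, -0.5), ∇f = (2.5, -0.5) → (0.75, -0.5) − 0.125·(2.5, -0.5) = (0.4375, -0.4375)
t = -0.4375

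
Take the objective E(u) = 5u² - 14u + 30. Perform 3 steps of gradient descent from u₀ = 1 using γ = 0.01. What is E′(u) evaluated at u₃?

-2.916

E′(u) = 10u - 14
Step 1: E′(1) = -4; u₁ = 1 − 0.01·(-4) = 1.04
Step 2: E′(1.04) = -3.6; u₂ = 1.04 − 0.01·(-3.6) = 1.076
Step 3: E′(1.076) = -3.24; u₃ = 1.076 − 0.01·(-3.24) = 1.1084
E′(u) at (1.1084) = -2.916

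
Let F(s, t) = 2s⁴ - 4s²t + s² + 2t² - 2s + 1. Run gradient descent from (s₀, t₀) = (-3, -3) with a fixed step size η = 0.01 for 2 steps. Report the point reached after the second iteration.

∇F = (8s³ - 8st + 2s - 2, -4s² + 4t)
Step 1: at (-3, -3), ∇F = (-296, -48) → (-3, -3) − 0.01·(-296, -48) = (-0.04, -2.52)
Step 2: at (-0.04, -2.52), ∇F = (-2.886912, -10.0864) → (-0.04, -2.52) − 0.01·(-2.886912, -10.0864) = (-0.01113088, -2.419136)

(-0.01113088, -2.419136)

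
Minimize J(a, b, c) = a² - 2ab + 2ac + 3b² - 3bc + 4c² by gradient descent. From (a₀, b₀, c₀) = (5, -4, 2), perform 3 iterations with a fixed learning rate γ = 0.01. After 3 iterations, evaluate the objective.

91.893290248

∇J = (2a - 2b + 2c, -2a + 6b - 3c, 2a - 3b + 8c)
Step 1: at (5, -4, 2), ∇J = (22, -40, 38) → (5, -4, 2) − 0.01·(22, -40, 38) = (4.78, -3.6, 1.62)
Step 2: at (4.78, -3.6, 1.62), ∇J = (20, -36.02, 33.32) → (4.78, -3.6, 1.62) − 0.01·(20, -36.02, 33.32) = (4.58, -3.2398, 1.2868)
Step 3: at (4.58, -3.2398, 1.2868), ∇J = (18.2132, -32.4592, 29.1738) → (4.58, -3.2398, 1.2868) − 0.01·(18.2132, -32.4592, 29.1738) = (4.397868, -2.915208, 0.995062)
J(4.397868, -2.915208, 0.995062) = 91.893290248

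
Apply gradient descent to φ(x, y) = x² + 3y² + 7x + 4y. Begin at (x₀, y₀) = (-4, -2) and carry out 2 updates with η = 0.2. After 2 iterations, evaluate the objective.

∇φ = (2x + 7, 6y + 4)
(x₁, y₁) = (-4, -2) − 0.2·(-1, -8) = (-3.8, -0.4)
(x₂, y₂) = (-3.8, -0.4) − 0.2·(-0.6, 1.6) = (-3.68, -0.72)
φ(-3.68, -0.72) = -13.5424

-13.5424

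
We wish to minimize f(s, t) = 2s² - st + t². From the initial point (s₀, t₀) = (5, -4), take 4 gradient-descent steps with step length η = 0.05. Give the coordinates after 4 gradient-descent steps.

(1.60545625, -2.05115)

∇f = (4s - t, -s + 2t)
Step 1: at (5, -4), ∇f = (24, -13) → (5, -4) − 0.05·(24, -13) = (3.8, -3.35)
Step 2: at (3.8, -3.35), ∇f = (18.55, -10.5) → (3.8, -3.35) − 0.05·(18.55, -10.5) = (2.8725, -2.825)
Step 3: at (2.8725, -2.825), ∇f = (14.315, -8.5225) → (2.8725, -2.825) − 0.05·(14.315, -8.5225) = (2.15675, -2.398875)
Step 4: at (2.15675, -2.398875), ∇f = (11.025875, -6.9545) → (2.15675, -2.398875) − 0.05·(11.025875, -6.9545) = (1.60545625, -2.05115)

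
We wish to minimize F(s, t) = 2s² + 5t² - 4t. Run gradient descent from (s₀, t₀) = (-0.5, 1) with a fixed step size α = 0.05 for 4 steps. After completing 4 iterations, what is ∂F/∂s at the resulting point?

-0.8192

∇F = (4s, 10t - 4)
(s₁, t₁) = (-0.5, 1) − 0.05·(-2, 6) = (-0.4, 0.7)
(s₂, t₂) = (-0.4, 0.7) − 0.05·(-1.6, 3) = (-0.32, 0.55)
(s₃, t₃) = (-0.32, 0.55) − 0.05·(-1.28, 1.5) = (-0.256, 0.475)
(s₄, t₄) = (-0.256, 0.475) − 0.05·(-1.024, 0.75) = (-0.2048, 0.4375)
∂F/∂s at (-0.2048, 0.4375) = -0.8192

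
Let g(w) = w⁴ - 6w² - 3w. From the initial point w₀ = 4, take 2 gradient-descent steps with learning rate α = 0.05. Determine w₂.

g′(w) = 4w³ - 12w - 3
w₁ = 4 − 0.05·205 = -6.25
w₂ = -6.25 − 0.05·(-904.5625) = 38.978125

38.978125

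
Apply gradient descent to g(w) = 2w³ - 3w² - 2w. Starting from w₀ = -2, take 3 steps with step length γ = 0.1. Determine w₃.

-444.9032576

g′(w) = 6w² - 6w - 2
w₁ = -2 − 0.1·34 = -5.4
w₂ = -5.4 − 0.1·205.36 = -25.936
w₃ = -25.936 − 0.1·4189.672576 = -444.9032576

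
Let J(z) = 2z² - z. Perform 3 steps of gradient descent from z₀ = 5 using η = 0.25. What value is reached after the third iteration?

0.25

J′(z) = 4z - 1
Step 1: J′(5) = 19; z₁ = 5 − 0.25·19 = 0.25
Step 2: J′(0.25) = 0; z₂ = 0.25 − 0.25·0 = 0.25
Step 3: J′(0.25) = 0; z₃ = 0.25 − 0.25·0 = 0.25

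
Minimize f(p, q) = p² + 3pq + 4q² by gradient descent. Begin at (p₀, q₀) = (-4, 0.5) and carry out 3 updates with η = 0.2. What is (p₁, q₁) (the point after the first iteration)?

∇f = (2p + 3q, 3p + 8q)
(p₁, q₁) = (-4, 0.5) − 0.2·(-6.5, -8) = (-2.7, 2.1)

(-2.7, 2.1)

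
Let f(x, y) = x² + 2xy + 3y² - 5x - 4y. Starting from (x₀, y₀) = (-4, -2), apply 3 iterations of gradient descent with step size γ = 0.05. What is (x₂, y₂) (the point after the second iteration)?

(-2.505, -0.045)

∇f = (2x + 2y - 5, 2x + 6y - 4)
(x₁, y₁) = (-4, -2) − 0.05·(-17, -24) = (-3.15, -0.8)
(x₂, y₂) = (-3.15, -0.8) − 0.05·(-12.9, -15.1) = (-2.505, -0.045)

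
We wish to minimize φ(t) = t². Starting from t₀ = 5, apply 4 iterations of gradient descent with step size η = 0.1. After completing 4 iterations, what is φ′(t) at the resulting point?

φ′(t) = 2t
Step 1: φ′(5) = 10; t₁ = 5 − 0.1·10 = 4
Step 2: φ′(4) = 8; t₂ = 4 − 0.1·8 = 3.2
Step 3: φ′(3.2) = 6.4; t₃ = 3.2 − 0.1·6.4 = 2.56
Step 4: φ′(2.56) = 5.12; t₄ = 2.56 − 0.1·5.12 = 2.048
φ′(t) at (2.048) = 4.096

4.096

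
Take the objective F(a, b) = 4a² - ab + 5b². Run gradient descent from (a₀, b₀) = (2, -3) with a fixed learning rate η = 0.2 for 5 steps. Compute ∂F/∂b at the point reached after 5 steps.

∇F = (8a - b, -a + 10b)
Step 1: at (2, -3), ∇F = (19, -32) → (2, -3) − 0.2·(19, -32) = (-1.8, 3.4)
Step 2: at (-1.8, 3.4), ∇F = (-17.8, 35.8) → (-1.8, 3.4) − 0.2·(-17.8, 35.8) = (1.76, -3.76)
Step 3: at (1.76, -3.76), ∇F = (17.84, -39.36) → (1.76, -3.76) − 0.2·(17.84, -39.36) = (-1.808, 4.112)
Step 4: at (-1.808, 4.112), ∇F = (-18.576, 42.928) → (-1.808, 4.112) − 0.2·(-18.576, 42.928) = (1.9072, -4.4736)
Step 5: at (1.9072, -4.4736), ∇F = (19.7312, -46.6432) → (1.9072, -4.4736) − 0.2·(19.7312, -46.6432) = (-2.03904, 4.85504)
∂F/∂b at (-2.03904, 4.85504) = 50.58944

50.58944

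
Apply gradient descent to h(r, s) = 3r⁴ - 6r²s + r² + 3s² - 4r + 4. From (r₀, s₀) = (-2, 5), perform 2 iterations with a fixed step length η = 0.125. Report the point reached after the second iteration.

∇h = (12r³ - 12rs + 2r - 4, -6r² + 6s)
Step 1: at (-2, 5), ∇h = (16, 6) → (-2, 5) − 0.125·(16, 6) = (-4, 4.25)
Step 2: at (-4, 4.25), ∇h = (-576, -70.5) → (-4, 4.25) − 0.125·(-576, -70.5) = (68, 13.0625)

(68, 13.0625)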